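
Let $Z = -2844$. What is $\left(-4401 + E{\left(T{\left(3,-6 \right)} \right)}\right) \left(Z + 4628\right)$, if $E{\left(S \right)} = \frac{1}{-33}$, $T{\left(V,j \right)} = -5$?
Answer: $- \frac{259097456}{33} \approx -7.8514 \cdot 10^{6}$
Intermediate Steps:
$E{\left(S \right)} = - \frac{1}{33}$
$\left(-4401 + E{\left(T{\left(3,-6 \right)} \right)}\right) \left(Z + 4628\right) = \left(-4401 - \frac{1}{33}\right) \left(-2844 + 4628\right) = \left(- \frac{145234}{33}\right) 1784 = - \frac{259097456}{33}$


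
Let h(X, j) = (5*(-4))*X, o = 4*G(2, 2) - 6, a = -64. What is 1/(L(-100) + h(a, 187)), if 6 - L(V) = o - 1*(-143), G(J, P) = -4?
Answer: 1/1165 ≈ 0.00085837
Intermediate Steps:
o = -22 (o = 4*(-4) - 6 = -16 - 6 = -22)
h(X, j) = -20*X
L(V) = -115 (L(V) = 6 - (-22 - 1*(-143)) = 6 - (-22 + 143) = 6 - 1*121 = 6 - 121 = -115)
1/(L(-100) + h(a, 187)) = 1/(-115 - 20*(-64)) = 1/(-115 + 1280) = 1/1165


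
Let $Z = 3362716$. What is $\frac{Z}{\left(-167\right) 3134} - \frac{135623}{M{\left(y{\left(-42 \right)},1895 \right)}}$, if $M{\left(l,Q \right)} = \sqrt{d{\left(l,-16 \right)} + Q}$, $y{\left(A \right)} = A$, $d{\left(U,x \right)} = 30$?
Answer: $- \frac{1681358}{261689} - \frac{135623 \sqrt{77}}{385} \approx -3097.6$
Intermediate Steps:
$M{\left(l,Q \right)} = \sqrt{30 + Q}$
$\frac{Z}{\left(-167\right) 3134} - \frac{135623}{M{\left(y{\left(-42 \right)},1895 \right)}} = \frac{3362716}{\left(-167\right) 3134} - \frac{135623}{\sqrt{30 + 1895}} = \frac{3362716}{-523378} - \frac{135623}{\sqrt{1925}} = 3362716 \left(- \frac{1}{523378}\right) - \frac{135623}{5 \sqrt{77}} = - \frac{1681358}{261689} - 135623 \frac{\sqrt{77}}{385} = - \frac{1681358}{261689} - \frac{135623 \sqrt{77}}{385}$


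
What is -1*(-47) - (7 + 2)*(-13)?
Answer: 164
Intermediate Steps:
-1*(-47) - (7 + 2)*(-13) = 47 - 9*(-13) = 47 - 1*(-117) = 47 + 117 = 164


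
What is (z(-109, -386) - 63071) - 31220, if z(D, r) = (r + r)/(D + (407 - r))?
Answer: -16123954/171 ≈ -94292.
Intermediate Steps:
z(D, r) = 2*r/(407 + D - r) (z(D, r) = (2*r)/(407 + D - r) = 2*r/(407 + D - r))
(z(-109, -386) - 63071) - 31220 = (2*(-386)/(407 - 109 - 1*(-386)) - 63071) - 31220 = (2*(-386)/(407 - 109 + 386) - 63071) - 31220 = (2*(-386)/684 - 63071) - 31220 = (2*(-386)*(1/684) - 63071) - 31220 = (-193/171 - 63071) - 31220 = -10785334/171 - 31220 = -16123954/171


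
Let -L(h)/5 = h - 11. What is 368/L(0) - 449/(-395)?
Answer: 34011/4345 ≈ 7.8276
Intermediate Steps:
L(h) = 55 - 5*h (L(h) = -5*(h - 11) = -5*(-11 + h) = 55 - 5*h)
368/L(0) - 449/(-395) = 368/(55 - 5*0) - 449/(-395) = 368/(55 + 0) - 449*(-1/395) = 368/55 + 449/395 = 34011/4345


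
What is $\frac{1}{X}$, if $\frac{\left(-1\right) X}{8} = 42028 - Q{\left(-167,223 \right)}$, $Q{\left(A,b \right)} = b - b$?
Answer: $- \frac{1}{336224} \approx -2.9742 \cdot 10^{-6}$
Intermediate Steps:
$Q{\left(A,b \right)} = 0$
$X = -336224$ ($X = - 8 \left(42028 - 0\right) = - 8 \left(42028 + 0\right) = \left(-8\right) 42028 = -336224$)
$\frac{1}{X} = \frac{1}{-336224} = - \frac{1}{336224}$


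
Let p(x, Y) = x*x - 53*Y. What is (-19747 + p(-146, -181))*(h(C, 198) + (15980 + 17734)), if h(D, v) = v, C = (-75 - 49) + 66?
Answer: 378525744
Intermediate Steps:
C = -58 (C = -124 + 66 = -58)
p(x, Y) = x² - 53*Y
(-19747 + p(-146, -181))*(h(C, 198) + (15980 + 17734)) = (-19747 + ((-146)² - 53*(-181)))*(198 + (15980 + 17734)) = (-19747 + (21316 + 9593))*(198 + 33714) = (-19747 + 30909)*33912 = 11162*33912 = 378525744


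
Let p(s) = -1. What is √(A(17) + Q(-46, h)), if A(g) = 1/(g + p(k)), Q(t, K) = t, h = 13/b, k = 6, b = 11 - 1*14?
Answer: 7*I*√15/4 ≈ 6.7777*I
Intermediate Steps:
b = -3 (b = 11 - 14 = -3)
h = -13/3 (h = 13/(-3) = 13*(-⅓) = -13/3 ≈ -4.3333)
A(g) = 1/(-1 + g) (A(g) = 1/(g - 1) = 1/(-1 + g))
√(A(17) + Q(-46, h)) = √(1/(-1 + 17) - 46) = √(1/16 - 46) = √(-735/16) = 7*I*√15/4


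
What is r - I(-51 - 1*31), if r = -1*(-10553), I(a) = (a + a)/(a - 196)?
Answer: 1466785/139 ≈ 10552.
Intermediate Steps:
I(a) = 2*a/(-196 + a) (I(a) = (2*a)/(-196 + a) = 2*a/(-196 + a))
r = 10553
r - I(-51 - 1*31) = 10553 - 2*(-51 - 1*31)/(-196 + (-51 - 1*31)) = 10553 - 2*(-51 - 31)/(-196 + (-51 - 31)) = 10553 - 2*(-82)/(-196 - 82) = 10553 - 2*(-82)/(-278) = 10553 - 2*(-82)*(-1)/278 = 10553 - 1*82/139 = 10553 - 82/139 = 1466785/139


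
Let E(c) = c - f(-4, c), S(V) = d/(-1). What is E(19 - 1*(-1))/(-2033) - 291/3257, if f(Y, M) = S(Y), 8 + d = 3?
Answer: -640458/6621481 ≈ -0.096724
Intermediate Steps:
d = -5 (d = -8 + 3 = -5)
S(V) = 5 (S(V) = -5/(-1) = -5*(-1) = 5)
f(Y, M) = 5
E(c) = -5 + c (E(c) = c - 1*5 = c - 5 = -5 + c)
E(19 - 1*(-1))/(-2033) - 291/3257 = (-5 + (19 - 1*(-1)))/(-2033) - 291/3257 = (-5 + (19 + 1))*(-1/2033) - 291*1/3257 = (-5 + 20)*(-1/2033) - 291/3257 = 15*(-1/2033) - 291/3257 = -15/2033 - 291/3257 = -640458/6621481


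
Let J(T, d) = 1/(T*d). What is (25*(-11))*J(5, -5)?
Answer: 11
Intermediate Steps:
J(T, d) = 1/(T*d)
(25*(-11))*J(5, -5) = (25*(-11))*(1/(5*(-5))) = -55*(-1)/5 = -275*(-1/25) = 11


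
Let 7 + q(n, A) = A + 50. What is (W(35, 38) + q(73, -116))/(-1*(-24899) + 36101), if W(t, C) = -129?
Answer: -101/30500 ≈ -0.0033115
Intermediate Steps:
q(n, A) = 43 + A (q(n, A) = -7 + (A + 50) = -7 + (50 + A) = 43 + A)
(W(35, 38) + q(73, -116))/(-1*(-24899) + 36101) = (-129 + (43 - 116))/(-1*(-24899) + 36101) = (-129 - 73)/(24899 + 36101) = -202/61000 = -202*1/61000 = -101/30500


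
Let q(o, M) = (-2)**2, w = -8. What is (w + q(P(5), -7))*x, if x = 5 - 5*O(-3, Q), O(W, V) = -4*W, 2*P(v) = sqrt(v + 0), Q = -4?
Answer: 220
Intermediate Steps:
P(v) = sqrt(v)/2 (P(v) = sqrt(v + 0)/2 = sqrt(v)/2)
q(o, M) = 4
x = -55 (x = 5 - (-20)*(-3) = 5 - 5*12 = 5 - 60 = -55)
(w + q(P(5), -7))*x = (-8 + 4)*(-55) = -4*(-55) = 220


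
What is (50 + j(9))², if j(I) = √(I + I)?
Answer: 2518 + 300*√2 ≈ 2942.3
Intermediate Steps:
j(I) = √2*√I (j(I) = √(2*I) = √2*√I)
(50 + j(9))² = (50 + √2*√9)² = (50 + √2*3)² = (50 + 3*√2)²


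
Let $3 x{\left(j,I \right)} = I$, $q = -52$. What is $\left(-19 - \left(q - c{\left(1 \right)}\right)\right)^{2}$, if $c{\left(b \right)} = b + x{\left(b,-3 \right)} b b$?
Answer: $1089$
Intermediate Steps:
$x{\left(j,I \right)} = \frac{I}{3}$
$c{\left(b \right)} = b - b^{2}$ ($c{\left(b \right)} = b + \frac{1}{3} \left(-3\right) b b = b + - b b = b - b^{2}$)
$\left(-19 - \left(q - c{\left(1 \right)}\right)\right)^{2} = \left(-19 + \left(1 \left(1 - 1\right) - -52\right)\right)^{2} = \left(-19 + \left(1 \left(1 - 1\right) + 52\right)\right)^{2} = \left(-19 + \left(1 \cdot 0 + 52\right)\right)^{2} = \left(-19 + \left(0 + 52\right)\right)^{2} = \left(-19 + 52\right)^{2} = 33^{2} = 1089$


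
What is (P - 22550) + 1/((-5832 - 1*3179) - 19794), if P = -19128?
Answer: -1200534791/28805 ≈ -41678.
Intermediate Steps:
(P - 22550) + 1/((-5832 - 1*3179) - 19794) = (-19128 - 22550) + 1/((-5832 - 1*3179) - 19794) = -41678 + 1/((-5832 - 3179) - 19794) = -41678 + 1/(-9011 - 19794) = -41678 + 1/(-28805) = -41678 - 1/28805 = -1200534791/28805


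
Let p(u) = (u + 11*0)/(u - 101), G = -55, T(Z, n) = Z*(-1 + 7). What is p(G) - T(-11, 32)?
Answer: 10351/156 ≈ 66.353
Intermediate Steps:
T(Z, n) = 6*Z (T(Z, n) = Z*6 = 6*Z)
p(u) = u/(-101 + u) (p(u) = (u + 0)/(-101 + u) = u/(-101 + u))
p(G) - T(-11, 32) = -55/(-101 - 55) - 6*(-11) = -55/(-156) - 1*(-66) = -55*(-1/156) + 66 = 55/156 + 66 = 10351/156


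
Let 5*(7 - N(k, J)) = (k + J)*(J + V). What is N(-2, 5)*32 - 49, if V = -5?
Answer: 175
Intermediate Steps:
N(k, J) = 7 - (-5 + J)*(J + k)/5 (N(k, J) = 7 - (k + J)*(J - 5)/5 = 7 - (J + k)*(-5 + J)/5 = 7 - (-5 + J)*(J + k)/5)
N(-2, 5)*32 - 49 = (7 + 5 - 2 - ⅕*5² - ⅕*5*(-2))*32 - 49 = (7 + 5 - 2 - ⅕*25 + 2)*32 - 49 = (7 + 5 - 2 - 5 + 2)*32 - 49 = 7*32 - 49 = 224 - 49 = 175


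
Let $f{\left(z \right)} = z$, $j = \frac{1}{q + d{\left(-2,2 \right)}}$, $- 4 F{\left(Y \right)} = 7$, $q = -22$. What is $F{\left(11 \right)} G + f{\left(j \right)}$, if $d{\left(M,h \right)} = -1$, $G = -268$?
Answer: $\frac{10786}{23} \approx 468.96$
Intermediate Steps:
$F{\left(Y \right)} = - \frac{7}{4}$ ($F{\left(Y \right)} = \left(- \frac{1}{4}\right) 7 = - \frac{7}{4}$)
$j = - \frac{1}{23}$ ($j = \frac{1}{-22 - 1} = \frac{1}{-23} = - \frac{1}{23} \approx -0.043478$)
$F{\left(11 \right)} G + f{\left(j \right)} = \left(- \frac{7}{4}\right) \left(-268\right) - \frac{1}{23} = 469 - \frac{1}{23} = \frac{10786}{23}$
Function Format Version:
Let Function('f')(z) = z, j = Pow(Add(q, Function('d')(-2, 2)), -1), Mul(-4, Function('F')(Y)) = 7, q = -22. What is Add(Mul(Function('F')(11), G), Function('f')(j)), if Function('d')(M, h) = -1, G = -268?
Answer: Rational(10786, 23) ≈ 468.96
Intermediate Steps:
Function('F')(Y) = Rational(-7, 4) (Function('F')(Y) = Mul(Rational(-1, 4), 7) = Rational(-7, 4))
j = Rational(-1, 23) (j = Pow(Add(-22, -1), -1) = Pow(-23, -1) = Rational(-1, 23) ≈ -0.043478)
Add(Mul(Function('F')(11), G), Function('f')(j)) = Add(Mul(Rational(-7, 4), -268), Rational(-1, 23)) = Add(469, Rational(-1, 23)) = Rational(10786, 23)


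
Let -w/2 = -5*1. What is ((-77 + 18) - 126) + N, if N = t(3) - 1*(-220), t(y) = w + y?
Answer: 48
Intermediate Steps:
w = 10 (w = -(-10) = -2*(-5) = 10)
t(y) = 10 + y
N = 233 (N = (10 + 3) - 1*(-220) = 13 + 220 = 233)
((-77 + 18) - 126) + N = ((-77 + 18) - 126) + 233 = (-59 - 126) + 233 = -185 + 233 = 48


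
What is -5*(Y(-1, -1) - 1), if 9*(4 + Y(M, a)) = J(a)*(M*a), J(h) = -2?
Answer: 235/9 ≈ 26.111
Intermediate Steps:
Y(M, a) = -4 - 2*M*a/9 (Y(M, a) = -4 + (-2*M*a)/9 = -4 - 2*M*a/9)
-5*(Y(-1, -1) - 1) = -5*((-4 - 2/9*(-1)*(-1)) - 1) = -5*((-4 - 2/9) - 1) = -5*(-38/9 - 1) = -5*(-47/9) = 235/9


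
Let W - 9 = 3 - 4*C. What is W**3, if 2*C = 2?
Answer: 512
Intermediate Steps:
C = 1 (C = (1/2)*2 = 1)
W = 8 (W = 9 + (3 - 4*1) = 9 + (3 - 4) = 9 - 1 = 8)
W**3 = 8**3 = 512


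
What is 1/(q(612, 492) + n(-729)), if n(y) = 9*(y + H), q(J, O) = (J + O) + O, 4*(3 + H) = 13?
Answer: -4/19851 ≈ -0.00020150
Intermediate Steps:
H = ¼ (H = -3 + (¼)*13 = -3 + 13/4 = ¼ ≈ 0.25000)
q(J, O) = J + 2*O
n(y) = 9/4 + 9*y (n(y) = 9*(y + ¼) = 9*(¼ + y) = 9/4 + 9*y)
1/(q(612, 492) + n(-729)) = 1/((612 + 2*492) + (9/4 + 9*(-729))) = 1/((612 + 984) + (9/4 - 6561)) = 1/(1596 - 26235/4) = 1/(-19851/4) = -4/19851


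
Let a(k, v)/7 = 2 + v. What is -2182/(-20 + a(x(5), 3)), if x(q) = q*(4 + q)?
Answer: -2182/15 ≈ -145.47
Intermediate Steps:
a(k, v) = 14 + 7*v (a(k, v) = 7*(2 + v) = 14 + 7*v)
-2182/(-20 + a(x(5), 3)) = -2182/(-20 + (14 + 7*3)) = -2182/(-20 + (14 + 21)) = -2182/(-20 + 35) = -2182/15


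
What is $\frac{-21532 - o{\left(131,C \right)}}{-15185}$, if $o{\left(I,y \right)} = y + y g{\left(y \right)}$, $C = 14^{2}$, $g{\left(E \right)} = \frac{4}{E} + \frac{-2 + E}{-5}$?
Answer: $\frac{70636}{75925} \approx 0.93034$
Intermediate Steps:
$g{\left(E \right)} = \frac{2}{5} + \frac{4}{E} - \frac{E}{5}$ ($g{\left(E \right)} = \frac{4}{E} + \left(-2 + E\right) \left(- \frac{1}{5}\right) = \frac{4}{E} - \left(- \frac{2}{5} + \frac{E}{5}\right) = \frac{2}{5} + \frac{4}{E} - \frac{E}{5}$)
$C = 196$
$o{\left(I,y \right)} = 4 + y - \frac{y \left(-2 + y\right)}{5}$ ($o{\left(I,y \right)} = y + y \frac{20 - y \left(-2 + y\right)}{5 y} = y - \left(-4 + \frac{y \left(-2 + y\right)}{5}\right) = 4 + y - \frac{y \left(-2 + y\right)}{5}$)
$\frac{-21532 - o{\left(131,C \right)}}{-15185} = \frac{-21532 - \left(4 - \frac{196^{2}}{5} + \frac{7}{5} \cdot 196\right)}{-15185} = \left(-21532 - \left(4 - \frac{38416}{5} + \frac{1372}{5}\right)\right) \left(- \frac{1}{15185}\right) = \left(-21532 - - \frac{37024}{5}\right) \left(- \frac{1}{15185}\right) = \left(-21532 + \frac{37024}{5}\right) \left(- \frac{1}{15185}\right) = \left(- \frac{70636}{5}\right) \left(- \frac{1}{15185}\right) = \frac{70636}{75925}$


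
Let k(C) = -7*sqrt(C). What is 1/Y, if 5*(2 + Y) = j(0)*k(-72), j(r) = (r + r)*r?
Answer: -1/2 ≈ -0.50000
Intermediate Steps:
j(r) = 2*r**2 (j(r) = (2*r)*r = 2*r**2)
Y = -2 (Y = -2 + ((2*0**2)*(-42*I*sqrt(2)))/5 = -2 + ((2*0)*(-42*I*sqrt(2)))/5 = -2 + (0*(-42*I*sqrt(2)))/5 = -2 + (1/5)*0 = -2 + 0 = -2)
1/Y = 1/(-2) = -1/2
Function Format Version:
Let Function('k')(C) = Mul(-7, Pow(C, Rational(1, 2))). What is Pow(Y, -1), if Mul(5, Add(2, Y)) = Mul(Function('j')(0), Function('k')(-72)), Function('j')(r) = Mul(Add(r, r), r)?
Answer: Rational(-1, 2) ≈ -0.50000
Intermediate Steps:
Function('j')(r) = Mul(2, Pow(r, 2)) (Function('j')(r) = Mul(Mul(2, r), r) = Mul(2, Pow(r, 2)))
Y = -2 (Y = Add(-2, Mul(Rational(1, 5), Mul(Mul(2, Pow(0, 2)), Mul(-7, Pow(-72, Rational(1, 2)))))) = Add(-2, Mul(Rational(1, 5), Mul(Mul(2, 0), Mul(-7, Mul(6, I, Pow(2, Rational(1, 2))))))) = Add(-2, Mul(Rational(1, 5), Mul(0, Mul(-42, I, Pow(2, Rational(1, 2)))))) = Add(-2, Mul(Rational(1, 5), 0)) = Add(-2, 0) = -2)
Pow(Y, -1) = Pow(-2, -1) = Rational(-1, 2)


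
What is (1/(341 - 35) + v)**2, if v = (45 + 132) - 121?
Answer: 293676769/93636 ≈ 3136.4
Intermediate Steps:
v = 56 (v = 177 - 121 = 56)
(1/(341 - 35) + v)**2 = (1/(341 - 35) + 56)**2 = (1/306 + 56)**2 = (17137/306)**2 = 293676769/93636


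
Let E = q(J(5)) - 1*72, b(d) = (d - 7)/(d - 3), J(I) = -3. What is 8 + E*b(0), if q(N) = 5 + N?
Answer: -466/3 ≈ -155.33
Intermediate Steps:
b(d) = (-7 + d)/(-3 + d)
E = -70 (E = (5 - 3) - 1*72 = 2 - 72 = -70)
8 + E*b(0) = 8 - 70*(-7 + 0)/(-3 + 0) = 8 - 70*(-7)/(-3) = 8 - (-70)*(-7)/3 = 8 - 70*7/3 = 8 - 490/3 = -466/3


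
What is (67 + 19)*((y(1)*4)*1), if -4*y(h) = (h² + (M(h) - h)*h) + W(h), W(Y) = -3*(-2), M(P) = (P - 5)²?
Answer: -1892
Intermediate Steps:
M(P) = (-5 + P)²
W(Y) = 6
y(h) = -3/2 - h²/4 - h*((-5 + h)² - h)/4 (y(h) = -((h² + ((-5 + h)² - h)*h) + 6)/4 = -((h² + h*((-5 + h)² - h)) + 6)/4 = -(6 + h² + h*((-5 + h)² - h))/4 = -3/2 - h²/4 - h*((-5 + h)² - h)/4)
(67 + 19)*((y(1)*4)*1) = (67 + 19)*(((-3/2 - ¼*1*(-5 + 1)²)*4)*1) = 86*(((-3/2 - ¼*1*(-4)²)*4)*1) = 86*(((-3/2 - ¼*1*16)*4)*1) = 86*(((-3/2 - 4)*4)*1) = 86*(-11/2*4*1) = 86*(-22*1) = 86*(-22) = -1892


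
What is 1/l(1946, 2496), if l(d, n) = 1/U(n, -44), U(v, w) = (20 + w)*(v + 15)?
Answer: -60264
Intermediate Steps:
U(v, w) = (15 + v)*(20 + w) (U(v, w) = (20 + w)*(15 + v) = (15 + v)*(20 + w))
l(d, n) = 1/(-360 - 24*n) (l(d, n) = 1/(300 + 15*(-44) + 20*n + n*(-44)) = 1/(300 - 660 + 20*n - 44*n) = 1/(-360 - 24*n))
1/l(1946, 2496) = 1/(1/(24*(-15 - 1*2496))) = 1/(1/(24*(-15 - 2496))) = 1/((1/24)/(-2511)) = 1/((1/24)*(-1/2511)) = 1/(-1/60264) = -60264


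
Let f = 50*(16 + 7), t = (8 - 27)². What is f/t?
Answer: 1150/361 ≈ 3.1856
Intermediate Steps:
t = 361 (t = (-19)² = 361)
f = 1150 (f = 50*23 = 1150)
f/t = 1150/361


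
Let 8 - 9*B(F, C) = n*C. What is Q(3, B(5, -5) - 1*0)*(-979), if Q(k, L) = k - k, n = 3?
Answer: 0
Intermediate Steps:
B(F, C) = 8/9 - C/3
Q(k, L) = 0
Q(3, B(5, -5) - 1*0)*(-979) = 0*(-979) = 0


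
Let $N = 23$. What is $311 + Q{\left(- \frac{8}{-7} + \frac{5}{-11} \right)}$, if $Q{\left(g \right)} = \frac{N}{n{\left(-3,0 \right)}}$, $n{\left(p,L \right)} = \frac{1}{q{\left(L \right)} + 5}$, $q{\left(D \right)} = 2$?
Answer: $472$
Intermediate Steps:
$n{\left(p,L \right)} = \frac{1}{7}$ ($n{\left(p,L \right)} = \frac{1}{2 + 5} = \frac{1}{7}$)
$Q{\left(g \right)} = 161$ ($Q{\left(g \right)} = 23 \frac{1}{\frac{1}{7}} = 23 \cdot 7 = 161$)
$311 + Q{\left(- \frac{8}{-7} + \frac{5}{-11} \right)} = 311 + 161 = 472$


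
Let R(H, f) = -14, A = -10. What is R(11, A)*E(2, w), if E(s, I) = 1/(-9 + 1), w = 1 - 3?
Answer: 7/4 ≈ 1.7500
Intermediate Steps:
w = -2
E(s, I) = -⅛ (E(s, I) = 1/(-8) = -⅛)
R(11, A)*E(2, w) = -14*(-⅛) = 7/4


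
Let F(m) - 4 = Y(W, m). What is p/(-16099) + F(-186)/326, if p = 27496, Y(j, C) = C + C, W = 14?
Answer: -7444064/2624137 ≈ -2.8368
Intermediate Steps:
Y(j, C) = 2*C
F(m) = 4 + 2*m
p/(-16099) + F(-186)/326 = 27496/(-16099) + (4 + 2*(-186))/326 = 27496*(-1/16099) + (4 - 372)*(1/326) = -27496/16099 - 368*1/326 = -27496/16099 - 184/163 = -7444064/2624137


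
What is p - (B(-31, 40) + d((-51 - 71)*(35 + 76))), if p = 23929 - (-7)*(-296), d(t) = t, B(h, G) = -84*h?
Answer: 32795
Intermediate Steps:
p = 21857 (p = 23929 - 1*2072 = 23929 - 2072 = 21857)
p - (B(-31, 40) + d((-51 - 71)*(35 + 76))) = 21857 - (-84*(-31) + (-51 - 71)*(35 + 76)) = 21857 - (2604 - 122*111) = 21857 - (2604 - 13542) = 21857 - 1*(-10938) = 21857 + 10938 = 32795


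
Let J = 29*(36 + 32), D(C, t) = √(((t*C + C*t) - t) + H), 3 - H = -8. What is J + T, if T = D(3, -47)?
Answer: 1972 + 4*I*√14 ≈ 1972.0 + 14.967*I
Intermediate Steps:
H = 11 (H = 3 - 1*(-8) = 3 + 8 = 11)
D(C, t) = √(11 - t + 2*C*t) (D(C, t) = √(((t*C + C*t) - t) + 11) = √(((C*t + C*t) - t) + 11) = √((2*C*t - t) + 11) = √((-t + 2*C*t) + 11) = √(11 - t + 2*C*t))
J = 1972 (J = 29*68 = 1972)
T = 4*I*√14 (T = √(11 - 1*(-47) + 2*3*(-47)) = √(11 + 47 - 282) = √(-224) = 4*I*√14 ≈ 14.967*I)
J + T = 1972 + 4*I*√14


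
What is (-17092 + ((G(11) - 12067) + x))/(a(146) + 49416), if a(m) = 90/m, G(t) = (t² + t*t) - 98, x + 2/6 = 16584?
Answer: -2722462/10822239 ≈ -0.25156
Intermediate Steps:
x = 49751/3 (x = -⅓ + 16584 = 49751/3 ≈ 16584.)
G(t) = -98 + 2*t² (G(t) = (t² + t²) - 98 = 2*t² - 98 = -98 + 2*t²)
(-17092 + ((G(11) - 12067) + x))/(a(146) + 49416) = (-17092 + (((-98 + 2*11²) - 12067) + 49751/3))/(90/146 + 49416) = (-17092 + (((-98 + 2*121) - 12067) + 49751/3))/(90*(1/146) + 49416) = (-17092 + (((-98 + 242) - 12067) + 49751/3))/(45/73 + 49416) = (-17092 + ((144 - 12067) + 49751/3))/(3607413/73) = (-17092 + (-11923 + 49751/3))*(73/3607413) = (-17092 + 13982/3)*(73/3607413) = -37294/3*73/3607413 = -2722462/10822239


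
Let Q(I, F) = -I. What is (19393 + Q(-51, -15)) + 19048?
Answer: 38492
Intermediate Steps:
(19393 + Q(-51, -15)) + 19048 = (19393 - 1*(-51)) + 19048 = (19393 + 51) + 19048 = 19444 + 19048 = 38492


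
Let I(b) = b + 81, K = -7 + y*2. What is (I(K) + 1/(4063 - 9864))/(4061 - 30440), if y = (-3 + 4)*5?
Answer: -487283/153024579 ≈ -0.0031843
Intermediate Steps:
y = 5 (y = 1*5 = 5)
K = 3 (K = -7 + 5*2 = -7 + 10 = 3)
I(b) = 81 + b
(I(K) + 1/(4063 - 9864))/(4061 - 30440) = ((81 + 3) + 1/(4063 - 9864))/(4061 - 30440) = (84 + 1/(-5801))/(-26379) = (84 - 1/5801)*(-1/26379) = (487283/5801)*(-1/26379) = -487283/153024579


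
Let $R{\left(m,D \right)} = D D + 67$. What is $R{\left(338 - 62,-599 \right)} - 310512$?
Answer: $48356$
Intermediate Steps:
$R{\left(m,D \right)} = 67 + D^{2}$ ($R{\left(m,D \right)} = D^{2} + 67 = 67 + D^{2}$)
$R{\left(338 - 62,-599 \right)} - 310512 = \left(67 + \left(-599\right)^{2}\right) - 310512 = \left(67 + 358801\right) - 310512 = 358868 - 310512 = 48356$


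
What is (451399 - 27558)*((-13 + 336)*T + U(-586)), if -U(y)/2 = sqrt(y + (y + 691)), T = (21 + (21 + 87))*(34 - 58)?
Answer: -423844390728 - 847682*I*sqrt(481) ≈ -4.2384e+11 - 1.8591e+7*I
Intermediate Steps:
T = -3096 (T = (21 + 108)*(-24) = 129*(-24) = -3096)
U(y) = -2*sqrt(691 + 2*y) (U(y) = -2*sqrt(y + (y + 691)) = -2*sqrt(y + (691 + y)) = -2*sqrt(691 + 2*y))
(451399 - 27558)*((-13 + 336)*T + U(-586)) = (451399 - 27558)*((-13 + 336)*(-3096) - 2*sqrt(691 + 2*(-586))) = 423841*(323*(-3096) - 2*sqrt(691 - 1172)) = 423841*(-1000008 - 2*I*sqrt(481)) = -423844390728 - 847682*I*sqrt(481)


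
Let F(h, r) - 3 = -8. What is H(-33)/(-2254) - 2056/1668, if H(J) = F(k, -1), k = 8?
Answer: -1156471/939918 ≈ -1.2304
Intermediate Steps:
F(h, r) = -5 (F(h, r) = 3 - 8 = -5)
H(J) = -5
H(-33)/(-2254) - 2056/1668 = -5/(-2254) - 2056/1668 = -5*(-1/2254) - 2056*1/1668 = 5/2254 - 514/417 = -1156471/939918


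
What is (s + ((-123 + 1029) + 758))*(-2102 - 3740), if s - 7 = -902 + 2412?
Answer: -18583402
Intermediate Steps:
s = 1517 (s = 7 + (-902 + 2412) = 7 + 1510 = 1517)
(s + ((-123 + 1029) + 758))*(-2102 - 3740) = (1517 + ((-123 + 1029) + 758))*(-2102 - 3740) = (1517 + (906 + 758))*(-5842) = (1517 + 1664)*(-5842) = 3181*(-5842) = -18583402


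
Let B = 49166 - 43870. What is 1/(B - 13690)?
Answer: -1/8394 ≈ -0.00011913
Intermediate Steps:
B = 5296
1/(B - 13690) = 1/(5296 - 13690) = 1/(-8394) = -1/8394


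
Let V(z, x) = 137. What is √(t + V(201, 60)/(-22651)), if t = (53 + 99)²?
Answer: √11853915371117/22651 ≈ 152.00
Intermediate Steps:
t = 23104 (t = 152² = 23104)
√(t + V(201, 60)/(-22651)) = √(23104 + 137/(-22651)) = √(23104 + 137*(-1/22651)) = √(23104 - 137/22651) = √(523328567/22651) = √11853915371117/22651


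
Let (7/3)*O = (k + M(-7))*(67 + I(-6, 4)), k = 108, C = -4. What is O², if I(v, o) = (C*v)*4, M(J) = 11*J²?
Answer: 100098202689/49 ≈ 2.0428e+9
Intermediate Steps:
I(v, o) = -16*v (I(v, o) = -4*v*4 = -16*v)
O = 316383/7 (O = 3*((108 + 11*(-7)²)*(67 - 16*(-6)))/7 = 3*((108 + 11*49)*(67 + 96))/7 = 3*((108 + 539)*163)/7 = 3*(647*163)/7 = (3/7)*105461 = 316383/7 ≈ 45198.)
O² = (316383/7)² = 100098202689/49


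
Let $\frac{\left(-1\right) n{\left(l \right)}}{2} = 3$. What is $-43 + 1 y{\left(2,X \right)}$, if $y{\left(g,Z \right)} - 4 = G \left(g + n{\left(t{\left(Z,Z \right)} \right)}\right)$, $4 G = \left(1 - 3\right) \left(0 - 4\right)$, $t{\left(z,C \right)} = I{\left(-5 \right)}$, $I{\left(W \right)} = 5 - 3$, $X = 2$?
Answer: $-47$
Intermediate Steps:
$I{\left(W \right)} = 2$ ($I{\left(W \right)} = 5 - 3 = 2$)
$t{\left(z,C \right)} = 2$
$G = 2$ ($G = \frac{\left(1 - 3\right) \left(0 - 4\right)}{4} = \frac{\left(-2\right) \left(-4\right)}{4} = \frac{1}{4} \cdot 8 = 2$)
$n{\left(l \right)} = -6$ ($n{\left(l \right)} = \left(-2\right) 3 = -6$)
$y{\left(g,Z \right)} = -8 + 2 g$ ($y{\left(g,Z \right)} = 4 + 2 \left(g - 6\right) = 4 + 2 \left(-6 + g\right) = 4 + \left(-12 + 2 g\right) = -8 + 2 g$)
$-43 + 1 y{\left(2,X \right)} = -43 + 1 \left(-8 + 2 \cdot 2\right) = -43 + 1 \left(-8 + 4\right) = -43 + 1 \left(-4\right) = -43 - 4 = -47$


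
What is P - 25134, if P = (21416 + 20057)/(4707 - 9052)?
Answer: -109248703/4345 ≈ -25144.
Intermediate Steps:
P = -41473/4345 (P = 41473/(-4345) = 41473*(-1/4345) = -41473/4345 ≈ -9.5450)
P - 25134 = -41473/4345 - 25134 = -109248703/4345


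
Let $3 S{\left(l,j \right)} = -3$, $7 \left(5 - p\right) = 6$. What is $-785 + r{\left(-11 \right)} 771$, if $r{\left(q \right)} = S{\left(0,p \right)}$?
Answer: $-1556$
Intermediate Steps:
$p = \frac{29}{7}$ ($p = 5 - \frac{6}{7} = \frac{29}{7} \approx 4.1429$)
$S{\left(l,j \right)} = -1$ ($S{\left(l,j \right)} = \frac{1}{3} \left(-3\right) = -1$)
$r{\left(q \right)} = -1$
$-785 + r{\left(-11 \right)} 771 = -785 - 771 = -1556$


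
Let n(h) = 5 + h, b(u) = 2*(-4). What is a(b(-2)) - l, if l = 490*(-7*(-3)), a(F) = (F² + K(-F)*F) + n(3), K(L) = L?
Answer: -10282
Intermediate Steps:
b(u) = -8
a(F) = 8 (a(F) = (F² + (-F)*F) + (5 + 3) = (F² - F²) + 8 = 0 + 8 = 8)
l = 10290 (l = 490*21 = 10290)
a(b(-2)) - l = 8 - 1*10290 = 8 - 10290 = -10282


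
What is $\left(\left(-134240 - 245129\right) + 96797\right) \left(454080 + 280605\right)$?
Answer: $-207601409820$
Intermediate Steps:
$\left(\left(-134240 - 245129\right) + 96797\right) \left(454080 + 280605\right) = \left(-379369 + 96797\right) 734685 = \left(-282572\right) 734685 = -207601409820$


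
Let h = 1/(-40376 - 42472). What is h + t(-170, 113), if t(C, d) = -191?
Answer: -15823969/82848 ≈ -191.00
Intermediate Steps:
h = -1/82848 (h = 1/(-82848) = -1/82848 ≈ -1.2070e-5)
h + t(-170, 113) = -1/82848 - 191 = -15823969/82848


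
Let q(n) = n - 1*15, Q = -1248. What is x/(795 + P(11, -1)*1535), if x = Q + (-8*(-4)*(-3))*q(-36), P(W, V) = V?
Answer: -912/185 ≈ -4.9297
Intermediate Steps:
q(n) = -15 + n (q(n) = n - 15 = -15 + n)
x = 3648 (x = -1248 + (-8*(-4)*(-3))*(-15 - 36) = -1248 + (32*(-3))*(-51) = -1248 - 96*(-51) = -1248 + 4896 = 3648)
x/(795 + P(11, -1)*1535) = 3648/(795 - 1*1535) = 3648/(795 - 1535) = 3648/(-740) = 3648*(-1/740) = -912/185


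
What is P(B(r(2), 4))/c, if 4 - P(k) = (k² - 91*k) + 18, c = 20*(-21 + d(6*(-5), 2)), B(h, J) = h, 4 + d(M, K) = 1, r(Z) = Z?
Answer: -41/120 ≈ -0.34167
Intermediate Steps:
d(M, K) = -3 (d(M, K) = -4 + 1 = -3)
c = -480 (c = 20*(-21 - 3) = 20*(-24) = -480)
P(k) = -14 - k² + 91*k (P(k) = 4 - ((k² - 91*k) + 18) = 4 - (18 + k² - 91*k) = 4 + (-18 - k² + 91*k) = -14 - k² + 91*k)
P(B(r(2), 4))/c = (-14 - 1*2² + 91*2)/(-480) = (-14 - 1*4 + 182)*(-1/480) = (-14 - 4 + 182)*(-1/480) = 164*(-1/480) = -41/120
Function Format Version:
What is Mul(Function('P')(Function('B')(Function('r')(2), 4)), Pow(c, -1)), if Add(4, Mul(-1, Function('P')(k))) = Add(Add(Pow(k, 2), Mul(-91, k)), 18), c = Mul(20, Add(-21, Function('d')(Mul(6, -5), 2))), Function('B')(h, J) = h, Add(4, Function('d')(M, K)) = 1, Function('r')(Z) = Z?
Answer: Rational(-41, 120) ≈ -0.34167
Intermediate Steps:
Function('d')(M, K) = -3 (Function('d')(M, K) = Add(-4, 1) = -3)
c = -480 (c = Mul(20, Add(-21, -3)) = Mul(20, -24) = -480)
Function('P')(k) = Add(-14, Mul(-1, Pow(k, 2)), Mul(91, k)) (Function('P')(k) = Add(4, Mul(-1, Add(Add(Pow(k, 2), Mul(-91, k)), 18))) = Add(4, Mul(-1, Add(18, Pow(k, 2), Mul(-91, k)))) = Add(4, Add(-18, Mul(-1, Pow(k, 2)), Mul(91, k))) = Add(-14, Mul(-1, Pow(k, 2)), Mul(91, k)))
Mul(Function('P')(Function('B')(Function('r')(2), 4)), Pow(c, -1)) = Mul(Add(-14, Mul(-1, Pow(2, 2)), Mul(91, 2)), Pow(-480, -1)) = Mul(Add(-14, Mul(-1, 4), 182), Rational(-1, 480)) = Mul(Add(-14, -4, 182), Rational(-1, 480)) = Mul(164, Rational(-1, 480)) = Rational(-41, 120)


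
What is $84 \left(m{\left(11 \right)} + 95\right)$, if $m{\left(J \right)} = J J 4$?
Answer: $48636$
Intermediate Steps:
$m{\left(J \right)} = 4 J^{2}$ ($m{\left(J \right)} = J^{2} \cdot 4 = 4 J^{2}$)
$84 \left(m{\left(11 \right)} + 95\right) = 84 \left(4 \cdot 11^{2} + 95\right) = 84 \left(4 \cdot 121 + 95\right) = 84 \left(484 + 95\right) = 84 \cdot 579 = 48636$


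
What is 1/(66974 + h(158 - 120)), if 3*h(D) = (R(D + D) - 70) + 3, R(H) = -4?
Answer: 3/200851 ≈ 1.4936e-5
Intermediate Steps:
h(D) = -71/3 (h(D) = ((-4 - 70) + 3)/3 = (-74 + 3)/3 = (⅓)*(-71) = -71/3)
1/(66974 + h(158 - 120)) = 1/(66974 - 71/3) = 1/(200851/3) = 3/200851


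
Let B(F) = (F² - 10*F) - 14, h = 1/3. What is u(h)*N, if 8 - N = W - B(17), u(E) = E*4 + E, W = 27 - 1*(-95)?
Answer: -15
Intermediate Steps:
W = 122 (W = 27 + 95 = 122)
h = ⅓ (h = 1*(⅓) = ⅓ ≈ 0.33333)
u(E) = 5*E (u(E) = 4*E + E = 5*E)
B(F) = -14 + F² - 10*F
N = -9 (N = 8 - (122 - (-14 + 17² - 10*17)) = 8 - (122 - (-14 + 289 - 170)) = 8 - (122 - 1*105) = 8 - (122 - 105) = 8 - 1*17 = 8 - 17 = -9)
u(h)*N = (5*(⅓))*(-9) = (5/3)*(-9) = -15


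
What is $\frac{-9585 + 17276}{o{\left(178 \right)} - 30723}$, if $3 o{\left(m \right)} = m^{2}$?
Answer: $- \frac{23073}{60485} \approx -0.38147$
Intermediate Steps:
$o{\left(m \right)} = \frac{m^{2}}{3}$
$\frac{-9585 + 17276}{o{\left(178 \right)} - 30723} = \frac{-9585 + 17276}{\frac{178^{2}}{3} - 30723} = \frac{7691}{\frac{1}{3} \cdot 31684 - 30723} = \frac{7691}{\frac{31684}{3} - 30723} = \frac{7691}{- \frac{60485}{3}} = 7691 \left(- \frac{3}{60485}\right) = - \frac{23073}{60485}$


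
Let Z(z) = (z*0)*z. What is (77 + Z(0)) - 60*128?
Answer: -7603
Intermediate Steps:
Z(z) = 0 (Z(z) = 0*z = 0)
(77 + Z(0)) - 60*128 = (77 + 0) - 60*128 = 77 - 7680 = -7603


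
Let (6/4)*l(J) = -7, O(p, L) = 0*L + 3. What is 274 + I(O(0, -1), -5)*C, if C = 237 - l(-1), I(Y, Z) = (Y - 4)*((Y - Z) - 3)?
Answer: -2803/3 ≈ -934.33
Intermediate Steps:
O(p, L) = 3 (O(p, L) = 0 + 3 = 3)
l(J) = -14/3 (l(J) = (⅔)*(-7) = -14/3)
I(Y, Z) = (-4 + Y)*(-3 + Y - Z)
C = 725/3 (C = 237 - 1*(-14/3) = 237 + 14/3 = 725/3 ≈ 241.67)
274 + I(O(0, -1), -5)*C = 274 + (12 + 3² - 7*3 + 4*(-5) - 1*3*(-5))*(725/3) = 274 + (12 + 9 - 21 - 20 + 15)*(725/3) = 274 - 5*725/3 = 274 - 3625/3 = -2803/3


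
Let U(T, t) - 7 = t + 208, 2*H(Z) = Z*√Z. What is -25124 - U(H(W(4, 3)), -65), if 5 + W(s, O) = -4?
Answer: -25274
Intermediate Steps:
W(s, O) = -9 (W(s, O) = -5 - 4 = -9)
H(Z) = Z^(3/2)/2 (H(Z) = (Z*√Z)/2 = Z^(3/2)/2)
U(T, t) = 215 + t (U(T, t) = 7 + (t + 208) = 7 + (208 + t) = 215 + t)
-25124 - U(H(W(4, 3)), -65) = -25124 - (215 - 65) = -25124 - 1*150 = -25124 - 150 = -25274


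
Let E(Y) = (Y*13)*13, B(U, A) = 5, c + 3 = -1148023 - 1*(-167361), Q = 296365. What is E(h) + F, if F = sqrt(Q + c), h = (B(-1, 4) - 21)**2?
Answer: 43264 + 10*I*sqrt(6843) ≈ 43264.0 + 827.22*I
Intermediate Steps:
c = -980665 (c = -3 + (-1148023 - 1*(-167361)) = -3 + (-1148023 + 167361) = -3 - 980662 = -980665)
h = 256 (h = (5 - 21)**2 = (-16)**2 = 256)
E(Y) = 169*Y (E(Y) = (13*Y)*13 = 169*Y)
F = 10*I*sqrt(6843) (F = sqrt(296365 - 980665) = sqrt(-684300) = 10*I*sqrt(6843) ≈ 827.22*I)
E(h) + F = 169*256 + 10*I*sqrt(6843) = 43264 + 10*I*sqrt(6843)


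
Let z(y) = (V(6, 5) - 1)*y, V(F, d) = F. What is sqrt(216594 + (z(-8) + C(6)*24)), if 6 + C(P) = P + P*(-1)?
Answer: sqrt(216410) ≈ 465.20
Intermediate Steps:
C(P) = -6 (C(P) = -6 + (P + P*(-1)) = -6 + (P - P) = -6 + 0 = -6)
z(y) = 5*y (z(y) = (6 - 1)*y = 5*y)
sqrt(216594 + (z(-8) + C(6)*24)) = sqrt(216594 + (5*(-8) - 6*24)) = sqrt(216594 + (-40 - 144)) = sqrt(216594 - 184) = sqrt(216410)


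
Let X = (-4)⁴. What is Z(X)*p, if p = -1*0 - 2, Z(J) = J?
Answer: -512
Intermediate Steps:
X = 256
p = -2 (p = 0 - 2 = -2)
Z(X)*p = 256*(-2) = -512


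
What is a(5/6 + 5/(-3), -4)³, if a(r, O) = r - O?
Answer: 6859/216 ≈ 31.755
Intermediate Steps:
a(5/6 + 5/(-3), -4)³ = ((5/6 + 5/(-3)) - 1*(-4))³ = ((5*(⅙) + 5*(-⅓)) + 4)³ = ((⅚ - 5/3) + 4)³ = (-⅚ + 4)³ = (19/6)³ = 6859/216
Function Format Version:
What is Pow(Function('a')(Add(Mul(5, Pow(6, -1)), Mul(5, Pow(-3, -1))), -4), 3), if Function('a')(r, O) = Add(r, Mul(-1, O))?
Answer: Rational(6859, 216) ≈ 31.755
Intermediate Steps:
Pow(Function('a')(Add(Mul(5, Pow(6, -1)), Mul(5, Pow(-3, -1))), -4), 3) = Pow(Add(Add(Mul(5, Pow(6, -1)), Mul(5, Pow(-3, -1))), Mul(-1, -4)), 3) = Pow(Add(Add(Mul(5, Rational(1, 6)), Mul(5, Rational(-1, 3))), 4), 3) = Pow(Add(Add(Rational(5, 6), Rational(-5, 3)), 4), 3) = Pow(Add(Rational(-5, 6), 4), 3) = Pow(Rational(19, 6), 3) = Rational(6859, 216)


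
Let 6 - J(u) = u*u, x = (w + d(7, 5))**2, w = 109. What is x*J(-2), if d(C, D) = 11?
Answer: 28800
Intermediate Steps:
x = 14400 (x = (109 + 11)**2 = 120**2 = 14400)
J(u) = 6 - u**2 (J(u) = 6 - u*u = 6 - u**2)
x*J(-2) = 14400*(6 - 1*(-2)**2) = 14400*(6 - 1*4) = 14400*(6 - 4) = 14400*2 = 28800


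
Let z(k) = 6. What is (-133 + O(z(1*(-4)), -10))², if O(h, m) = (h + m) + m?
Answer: 21609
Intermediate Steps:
O(h, m) = h + 2*m
(-133 + O(z(1*(-4)), -10))² = (-133 + (6 + 2*(-10)))² = (-133 + (6 - 20))² = (-133 - 14)² = (-147)² = 21609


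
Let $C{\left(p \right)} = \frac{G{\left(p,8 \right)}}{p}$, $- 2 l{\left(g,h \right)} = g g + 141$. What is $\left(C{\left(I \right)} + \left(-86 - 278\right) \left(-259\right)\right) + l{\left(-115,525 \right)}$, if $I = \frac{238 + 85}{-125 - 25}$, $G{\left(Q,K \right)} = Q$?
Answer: $87594$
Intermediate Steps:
$l{\left(g,h \right)} = - \frac{141}{2} - \frac{g^{2}}{2}$ ($l{\left(g,h \right)} = - \frac{g g + 141}{2} = - \frac{g^{2} + 141}{2} = - \frac{141 + g^{2}}{2} = - \frac{141}{2} - \frac{g^{2}}{2}$)
$I = - \frac{323}{150}$ ($I = \frac{323}{-150} = 323 \left(- \frac{1}{150}\right) = - \frac{323}{150} \approx -2.1533$)
$C{\left(p \right)} = 1$ ($C{\left(p \right)} = \frac{p}{p} = 1$)
$\left(C{\left(I \right)} + \left(-86 - 278\right) \left(-259\right)\right) + l{\left(-115,525 \right)} = \left(1 + \left(-86 - 278\right) \left(-259\right)\right) - \left(\frac{141}{2} + \frac{\left(-115\right)^{2}}{2}\right) = \left(1 - -94276\right) - 6683 = \left(1 + 94276\right) - 6683 = 94277 - 6683 = 87594$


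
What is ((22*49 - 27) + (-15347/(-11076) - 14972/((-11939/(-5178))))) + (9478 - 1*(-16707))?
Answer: 2743105760521/132236364 ≈ 20744.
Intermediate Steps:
((22*49 - 27) + (-15347/(-11076) - 14972/((-11939/(-5178))))) + (9478 - 1*(-16707)) = ((1078 - 27) + (-15347*(-1/11076) - 14972/((-11939*(-1/5178))))) + (9478 + 16707) = (1051 + (15347/11076 - 14972/11939/5178)) + 26185 = (1051 + (15347/11076 - 14972*5178/11939)) + 26185 = (1051 + (15347/11076 - 77525016/11939)) + 26185 = (1051 - 858483849383/132236364) + 26185 = -719503430819/132236364 + 26185 = 2743105760521/132236364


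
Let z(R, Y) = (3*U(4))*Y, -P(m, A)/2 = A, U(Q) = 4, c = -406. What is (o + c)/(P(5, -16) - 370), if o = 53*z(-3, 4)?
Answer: -1069/169 ≈ -6.3254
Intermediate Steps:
P(m, A) = -2*A
z(R, Y) = 12*Y (z(R, Y) = (3*4)*Y = 12*Y)
o = 2544 (o = 53*(12*4) = 53*48 = 2544)
(o + c)/(P(5, -16) - 370) = (2544 - 406)/(-2*(-16) - 370) = 2138/(32 - 370) = 2138/(-338) = 2138*(-1/338) = -1069/169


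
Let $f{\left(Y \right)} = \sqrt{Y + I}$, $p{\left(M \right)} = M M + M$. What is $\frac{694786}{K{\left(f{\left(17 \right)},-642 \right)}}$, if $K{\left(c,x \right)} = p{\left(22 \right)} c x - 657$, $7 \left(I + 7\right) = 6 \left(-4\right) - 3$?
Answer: $\frac{355035646}{504192924481} - \frac{75234207224 \sqrt{301}}{1512578773443} \approx -0.86224$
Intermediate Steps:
$p{\left(M \right)} = M + M^{2}$ ($p{\left(M \right)} = M^{2} + M = M + M^{2}$)
$I = - \frac{76}{7}$ ($I = -7 + \frac{6 \left(-4\right) - 3}{7} = -7 + \frac{-24 - 3}{7} = -7 + \frac{1}{7} \left(-27\right) = -7 - \frac{27}{7} = - \frac{76}{7} \approx -10.857$)
$f{\left(Y \right)} = \sqrt{- \frac{76}{7} + Y}$ ($f{\left(Y \right)} = \sqrt{Y - \frac{76}{7}} = \sqrt{- \frac{76}{7} + Y}$)
$K{\left(c,x \right)} = -657 + 506 c x$ ($K{\left(c,x \right)} = 22 \left(1 + 22\right) c x - 657 = 22 \cdot 23 c x - 657 = 506 c x - 657 = -657 + 506 c x$)
$\frac{694786}{K{\left(f{\left(17 \right)},-642 \right)}} = \frac{694786}{-657 + 506 \frac{\sqrt{-532 + 49 \cdot 17}}{7} \left(-642\right)} = \frac{694786}{-657 + 506 \frac{\sqrt{-532 + 833}}{7} \left(-642\right)} = \frac{694786}{-657 + 506 \frac{\sqrt{301}}{7} \left(-642\right)} = \frac{694786}{-657 - \frac{324852 \sqrt{301}}{7}}$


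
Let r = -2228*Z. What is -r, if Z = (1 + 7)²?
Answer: 142592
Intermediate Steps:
Z = 64 (Z = 8² = 64)
r = -142592 (r = -2228*64 = -142592)
-r = -1*(-142592) = 142592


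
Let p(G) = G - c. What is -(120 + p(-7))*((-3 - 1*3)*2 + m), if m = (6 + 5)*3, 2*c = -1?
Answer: -4767/2 ≈ -2383.5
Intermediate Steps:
c = -1/2 (c = (1/2)*(-1) = -1/2 ≈ -0.50000)
m = 33 (m = 11*3 = 33)
p(G) = 1/2 + G (p(G) = G - 1*(-1/2) = G + 1/2 = 1/2 + G)
-(120 + p(-7))*((-3 - 1*3)*2 + m) = -(120 + (1/2 - 7))*((-3 - 1*3)*2 + 33) = -(120 - 13/2)*((-3 - 3)*2 + 33) = -227*(-6*2 + 33)/2 = -227*(-12 + 33)/2 = -227*21/2 = -1*4767/2 = -4767/2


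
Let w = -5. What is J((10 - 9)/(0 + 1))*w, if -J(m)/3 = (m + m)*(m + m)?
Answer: 60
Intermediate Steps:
J(m) = -12*m**2 (J(m) = -3*(m + m)*(m + m) = -3*2*m*2*m = -12*m**2)
J((10 - 9)/(0 + 1))*w = -12*(10 - 9)**2/(0 + 1)**2*(-5) = -12*1**2*(-5) = -12*1*(-5) = -12*(-5) = 60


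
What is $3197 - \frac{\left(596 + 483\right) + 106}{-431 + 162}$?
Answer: $\frac{861178}{269} \approx 3201.4$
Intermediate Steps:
$3197 - \frac{\left(596 + 483\right) + 106}{-431 + 162} = 3197 - \frac{1079 + 106}{-269} = 3197 - 1185 \left(- \frac{1}{269}\right) = 3197 - - \frac{1185}{269} = 3197 + \frac{1185}{269} = \frac{861178}{269}$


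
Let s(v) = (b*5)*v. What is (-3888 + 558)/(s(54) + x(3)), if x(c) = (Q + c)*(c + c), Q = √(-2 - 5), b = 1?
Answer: -26640/2311 + 555*I*√7/2311 ≈ -11.527 + 0.63539*I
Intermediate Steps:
s(v) = 5*v (s(v) = (1*5)*v = 5*v)
Q = I*√7 (Q = √(-7) = I*√7 ≈ 2.6458*I)
x(c) = 2*c*(c + I*√7) (x(c) = (I*√7 + c)*(c + c) = (c + I*√7)*(2*c) = 2*c*(c + I*√7))
(-3888 + 558)/(s(54) + x(3)) = (-3888 + 558)/(5*54 + 2*3*(3 + I*√7)) = -3330/(270 + (18 + 6*I*√7)) = -3330/(288 + 6*I*√7)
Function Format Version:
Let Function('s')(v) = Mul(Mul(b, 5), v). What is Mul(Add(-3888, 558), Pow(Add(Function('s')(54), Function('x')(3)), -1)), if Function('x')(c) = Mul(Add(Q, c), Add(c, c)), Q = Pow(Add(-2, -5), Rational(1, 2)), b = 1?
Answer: Add(Rational(-26640, 2311), Mul(Rational(555, 2311), I, Pow(7, Rational(1, 2)))) ≈ Add(-11.527, Mul(0.63539, I))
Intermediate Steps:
Function('s')(v) = Mul(5, v) (Function('s')(v) = Mul(Mul(1, 5), v) = Mul(5, v))
Q = Mul(I, Pow(7, Rational(1, 2))) (Q = Pow(-7, Rational(1, 2)) = Mul(I, Pow(7, Rational(1, 2))) ≈ Mul(2.6458, I))
Function('x')(c) = Mul(2, c, Add(c, Mul(I, Pow(7, Rational(1, 2))))) (Function('x')(c) = Mul(Add(Mul(I, Pow(7, Rational(1, 2))), c), Add(c, c)) = Mul(Add(c, Mul(I, Pow(7, Rational(1, 2)))), Mul(2, c)) = Mul(2, c, Add(c, Mul(I, Pow(7, Rational(1, 2))))))
Mul(Add(-3888, 558), Pow(Add(Function('s')(54), Function('x')(3)), -1)) = Mul(Add(-3888, 558), Pow(Add(Mul(5, 54), Mul(2, 3, Add(3, Mul(I, Pow(7, Rational(1, 2)))))), -1)) = Mul(-3330, Pow(Add(270, Add(18, Mul(6, I, Pow(7, Rational(1, 2))))), -1)) = Mul(-3330, Pow(Add(288, Mul(6, I, Pow(7, Rational(1, 2)))), -1))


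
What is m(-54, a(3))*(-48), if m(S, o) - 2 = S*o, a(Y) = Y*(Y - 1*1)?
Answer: 15456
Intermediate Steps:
a(Y) = Y*(-1 + Y) (a(Y) = Y*(Y - 1) = Y*(-1 + Y))
m(S, o) = 2 + S*o
m(-54, a(3))*(-48) = (2 - 162*(-1 + 3))*(-48) = (2 - 162*2)*(-48) = (2 - 54*6)*(-48) = (2 - 324)*(-48) = -322*(-48) = 15456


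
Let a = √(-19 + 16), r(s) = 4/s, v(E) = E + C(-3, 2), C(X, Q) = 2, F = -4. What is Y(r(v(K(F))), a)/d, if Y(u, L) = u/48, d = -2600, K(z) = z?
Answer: 1/62400 ≈ 1.6026e-5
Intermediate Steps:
v(E) = 2 + E (v(E) = E + 2 = 2 + E)
a = I*√3 (a = √(-3) = I*√3 ≈ 1.732*I)
Y(u, L) = u/48 (Y(u, L) = u*(1/48) = u/48)
Y(r(v(K(F))), a)/d = ((4/(2 - 4))/48)/(-2600) = ((4/(-2))/48)*(-1/2600) = ((4*(-½))/48)*(-1/2600) = ((1/48)*(-2))*(-1/2600) = -1/24*(-1/2600) = 1/62400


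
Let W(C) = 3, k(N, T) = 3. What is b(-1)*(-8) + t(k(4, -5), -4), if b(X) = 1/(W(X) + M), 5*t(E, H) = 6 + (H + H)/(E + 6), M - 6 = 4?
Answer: 238/585 ≈ 0.40684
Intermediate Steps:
M = 10 (M = 6 + 4 = 10)
t(E, H) = 6/5 + 2*H/(5*(6 + E)) (t(E, H) = (6 + (H + H)/(E + 6))/5 = (6 + (2*H)/(6 + E))/5 = (6 + 2*H/(6 + E))/5 = 6/5 + 2*H/(5*(6 + E)))
b(X) = 1/13 (b(X) = 1/(3 + 10) = 1/13)
b(-1)*(-8) + t(k(4, -5), -4) = (1/13)*(-8) + 2*(18 - 4 + 3*3)/(5*(6 + 3)) = -8/13 + (⅖)*(18 - 4 + 9)/9 = -8/13 + (⅖)*(⅑)*23 = -8/13 + 46/45 = 238/585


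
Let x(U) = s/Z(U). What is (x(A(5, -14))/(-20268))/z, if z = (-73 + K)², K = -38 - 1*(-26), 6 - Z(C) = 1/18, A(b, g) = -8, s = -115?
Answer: 23/174096490 ≈ 1.3211e-7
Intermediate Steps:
Z(C) = 107/18 (Z(C) = 6 - 1/18 = 107/18)
K = -12 (K = -38 + 26 = -12)
x(U) = -2070/107 (x(U) = -115/107/18 = -115*18/107 = -2070/107)
z = 7225 (z = (-73 - 12)² = (-85)² = 7225)
(x(A(5, -14))/(-20268))/z = -2070/107/(-20268)/7225 = -2070/107*(-1/20268)*(1/7225) = (115/120482)*(1/7225) = 23/174096490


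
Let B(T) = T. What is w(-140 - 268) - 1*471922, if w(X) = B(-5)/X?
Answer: -192544171/408 ≈ -4.7192e+5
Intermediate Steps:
w(X) = -5/X
w(-140 - 268) - 1*471922 = -5/(-140 - 268) - 1*471922 = -5/(-408) - 471922 = -5*(-1/408) - 471922 = 5/408 - 471922 = -192544171/408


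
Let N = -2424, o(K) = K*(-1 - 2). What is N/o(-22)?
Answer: -404/11 ≈ -36.727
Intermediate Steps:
o(K) = -3*K (o(K) = K*(-3) = -3*K)
N/o(-22) = -2424/((-3*(-22))) = -2424/66 = -2424*1/66 = -404/11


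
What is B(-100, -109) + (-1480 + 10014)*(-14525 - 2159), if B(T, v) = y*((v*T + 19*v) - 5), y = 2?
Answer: -142363608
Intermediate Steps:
B(T, v) = -10 + 38*v + 2*T*v (B(T, v) = 2*((v*T + 19*v) - 5) = 2*((T*v + 19*v) - 5) = 2*((19*v + T*v) - 5) = 2*(-5 + 19*v + T*v) = -10 + 38*v + 2*T*v)
B(-100, -109) + (-1480 + 10014)*(-14525 - 2159) = (-10 + 38*(-109) + 2*(-100)*(-109)) + (-1480 + 10014)*(-14525 - 2159) = (-10 - 4142 + 21800) + 8534*(-16684) = 17648 - 142381256 = -142363608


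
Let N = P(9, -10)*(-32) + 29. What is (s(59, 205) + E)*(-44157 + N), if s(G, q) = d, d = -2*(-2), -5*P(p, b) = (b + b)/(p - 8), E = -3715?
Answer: 164234016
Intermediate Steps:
P(p, b) = -2*b/(5*(-8 + p)) (P(p, b) = -(b + b)/(5*(p - 8)) = -2*b/(5*(-8 + p)))
d = 4
s(G, q) = 4
N = -99 (N = -2*(-10)/(-40 + 5*9)*(-32) + 29 = -2*(-10)/(-40 + 45)*(-32) + 29 = -2*(-10)/5*(-32) + 29 = -2*(-10)*⅕*(-32) + 29 = 4*(-32) + 29 = -128 + 29 = -99)
(s(59, 205) + E)*(-44157 + N) = (4 - 3715)*(-44157 - 99) = -3711*(-44256) = 164234016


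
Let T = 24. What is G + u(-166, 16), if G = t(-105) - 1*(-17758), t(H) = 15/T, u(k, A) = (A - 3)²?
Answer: 143421/8 ≈ 17928.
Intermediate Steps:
u(k, A) = (-3 + A)²
t(H) = 5/8 (t(H) = 15/24 = 15*(1/24) = 5/8)
G = 142069/8 (G = 5/8 - 1*(-17758) = 5/8 + 17758 = 142069/8 ≈ 17759.)
G + u(-166, 16) = 142069/8 + (-3 + 16)² = 142069/8 + 13² = 142069/8 + 169 = 143421/8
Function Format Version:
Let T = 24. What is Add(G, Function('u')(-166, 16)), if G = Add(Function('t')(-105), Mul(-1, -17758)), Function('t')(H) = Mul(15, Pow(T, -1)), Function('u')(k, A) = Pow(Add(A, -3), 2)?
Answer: Rational(143421, 8) ≈ 17928.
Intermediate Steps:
Function('u')(k, A) = Pow(Add(-3, A), 2)
Function('t')(H) = Rational(5, 8) (Function('t')(H) = Mul(15, Pow(24, -1)) = Mul(15, Rational(1, 24)) = Rational(5, 8))
G = Rational(142069, 8) (G = Add(Rational(5, 8), Mul(-1, -17758)) = Add(Rational(5, 8), 17758) = Rational(142069, 8) ≈ 17759.)
Add(G, Function('u')(-166, 16)) = Add(Rational(142069, 8), Pow(Add(-3, 16), 2)) = Add(Rational(142069, 8), Pow(13, 2)) = Add(Rational(142069, 8), 169) = Rational(143421, 8)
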